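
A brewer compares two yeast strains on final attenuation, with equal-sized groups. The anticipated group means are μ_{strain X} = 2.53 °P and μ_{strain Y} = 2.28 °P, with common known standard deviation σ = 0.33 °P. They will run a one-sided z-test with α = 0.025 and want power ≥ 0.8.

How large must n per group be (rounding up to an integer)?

n = 28 per group

Standardized effect: d = |μ_{strain X} − μ_{strain Y}| / σ = |2.53 − 2.28| / 0.33 = 0.7576
Set Φ(δ − 1.960) = 0.8; then δ − 1.960 = Φ⁻¹(0.8) = 0.842, giving δ = 2.802.
δ = d·√(n/2) ⇒ n = 2(δ/d)² = 2 × (2.802 / 0.7576)² = 27.35.
Rounding up, n = 28 per group.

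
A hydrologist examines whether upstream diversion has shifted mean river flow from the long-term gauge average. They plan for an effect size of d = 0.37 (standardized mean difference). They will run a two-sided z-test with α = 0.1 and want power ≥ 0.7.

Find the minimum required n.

n = 35

Set Φ(δ − 1.645) = 0.7; then δ − 1.645 = Φ⁻¹(0.7) = 0.524, giving δ = 2.169.
(For δ > 0 the lower-tail rejection region contributes negligibly to power, so the one-term inversion is standard.)
δ = d·√n ⇒ n = (δ/d)² = (2.169 / 0.37)² = 34.37.
Round up to the next whole unit.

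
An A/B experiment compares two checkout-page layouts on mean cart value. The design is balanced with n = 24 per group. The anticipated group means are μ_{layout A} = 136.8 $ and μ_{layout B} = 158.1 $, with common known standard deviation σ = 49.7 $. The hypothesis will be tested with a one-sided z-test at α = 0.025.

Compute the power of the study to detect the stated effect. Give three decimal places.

Standardized effect: d = |μ_{layout A} − μ_{layout B}| / σ = |136.8 − 158.1| / 49.7 = 0.4286
Noncentrality parameter: δ = d·√(n/2) = 0.4286 × √(24/2) = 1.4846
Critical value for a one-sided test at α = 0.025: z_α = 1.960.
Power = Φ(δ − 1.960) = Φ(-0.475) = 0.3173.

Power ≈ 0.317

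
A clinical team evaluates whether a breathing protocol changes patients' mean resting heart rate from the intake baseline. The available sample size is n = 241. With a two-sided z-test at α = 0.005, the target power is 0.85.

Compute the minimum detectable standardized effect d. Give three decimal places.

Required noncentrality: δ = z_{0.0025} + z_{0.15} = 2.807 + 1.036 = 3.843.
(The second rejection-region term Φ(−δ − z_{α/2}) is negligible and dropped.)
δ = d·√n ⇒ d = δ/√n = 3.843/√241 = 0.2476.

d ≈ 0.248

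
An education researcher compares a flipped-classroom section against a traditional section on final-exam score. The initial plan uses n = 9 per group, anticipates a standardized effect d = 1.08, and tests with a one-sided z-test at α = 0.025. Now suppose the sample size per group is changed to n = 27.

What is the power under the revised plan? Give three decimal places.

With n = 27 per group: δ = d·√(n/2) = 1.08 × √(27/2) = 3.9682. Critical value z_{0.025} = 1.960.
Revised power = Φ(δ − 1.960) = Φ(2.008) = 0.9777.

Power ≈ 0.978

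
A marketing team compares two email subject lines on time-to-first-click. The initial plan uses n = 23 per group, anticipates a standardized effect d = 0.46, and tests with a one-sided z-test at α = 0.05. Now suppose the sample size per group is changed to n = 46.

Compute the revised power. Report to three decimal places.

Power ≈ 0.713

With n = 46 per group: δ = d·√(n/2) = 0.46 × √(46/2) = 2.2061. Critical value z_{0.05} = 1.645.
Revised power = Φ(δ − 1.645) = Φ(0.561) = 0.7127.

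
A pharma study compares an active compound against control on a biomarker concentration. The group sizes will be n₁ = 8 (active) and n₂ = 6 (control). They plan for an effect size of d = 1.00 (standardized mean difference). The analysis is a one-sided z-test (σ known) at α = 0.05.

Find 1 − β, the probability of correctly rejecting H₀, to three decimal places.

Noncentrality parameter: δ = d / √(1/n₁ + 1/n₂) = 1.00 / √(1/8 + 1/6) = 1.8516
One-sided α = 0.05 → critical value z_{0.05} = 1.645.
Power = Φ(δ − 1.645) = Φ(0.207) = 0.5819.

Power ≈ 0.582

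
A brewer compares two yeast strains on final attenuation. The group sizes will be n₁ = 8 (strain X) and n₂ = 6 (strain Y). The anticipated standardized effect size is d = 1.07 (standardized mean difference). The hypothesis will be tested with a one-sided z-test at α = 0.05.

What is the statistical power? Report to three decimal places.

Noncentrality parameter: δ = d / √(1/n₁ + 1/n₂) = 1.07 / √(1/8 + 1/6) = 1.9813
Critical value for a one-sided test at α = 0.05: z_α = 1.645.
Power = P(Z > 1.645 − δ) = Φ(0.336) = 0.6317.

Power ≈ 0.632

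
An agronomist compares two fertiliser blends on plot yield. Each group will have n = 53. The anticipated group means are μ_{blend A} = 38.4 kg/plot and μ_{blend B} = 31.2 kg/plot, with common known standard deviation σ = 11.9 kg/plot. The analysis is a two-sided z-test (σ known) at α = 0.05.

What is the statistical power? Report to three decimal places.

Power ≈ 0.876

Standardized effect: d = |μ_{blend A} − μ_{blend B}| / σ = |38.4 − 31.2| / 11.9 = 0.6050
Noncentrality parameter: δ = d·√(n/2) = 0.6050 × √(53/2) = 3.1146
Critical value for a two-sided test at α = 0.05: z_{α/2} = 1.960.
Power = Φ(δ − 1.960) + Φ(−δ − 1.960) = Φ(1.155) + Φ(-5.075) = 0.8759 + 0.0000 = 0.8759.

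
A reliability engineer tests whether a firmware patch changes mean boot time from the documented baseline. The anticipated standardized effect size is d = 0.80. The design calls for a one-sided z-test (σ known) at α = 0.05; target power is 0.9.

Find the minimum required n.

n = 14

For power 0.9 need Φ(δ − z_{0.05}) = 0.9, so δ = z_{0.05} + z_{0.10} = 1.645 + 1.282 = 2.926.
δ = d·√n ⇒ n = (δ/d)² = (2.926 / 0.80)² = 13.38.
Round up to the next whole unit.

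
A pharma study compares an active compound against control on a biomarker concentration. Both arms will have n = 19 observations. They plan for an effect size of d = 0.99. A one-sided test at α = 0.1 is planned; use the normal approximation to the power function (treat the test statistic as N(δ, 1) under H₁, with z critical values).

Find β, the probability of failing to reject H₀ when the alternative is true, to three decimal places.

Noncentrality parameter: δ = d·√(n/2) = 0.99 × √(19/2) = 3.0514
Critical value for a one-sided test at α = 0.1: z_α = 1.282.
Power = P(Z > 1.282 − δ) = Φ(1.770) = 0.9616.
Type II error: β = 1 − power = 1 − 0.9616 = 0.0384.

β ≈ 0.038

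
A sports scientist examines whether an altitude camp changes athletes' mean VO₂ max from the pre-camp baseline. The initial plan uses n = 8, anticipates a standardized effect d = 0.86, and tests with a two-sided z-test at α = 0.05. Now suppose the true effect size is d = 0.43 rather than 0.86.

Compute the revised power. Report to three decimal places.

With d = 0.43: δ = d·√n = 0.43 × √8 = 1.2162. Critical value z_{0.025} = 1.960.
Revised power = Φ(δ − 1.960) + Φ(−δ − 1.960) = Φ(-0.744) + Φ(-3.176) = 0.2285 + 0.0007 = 0.2293.

Power ≈ 0.229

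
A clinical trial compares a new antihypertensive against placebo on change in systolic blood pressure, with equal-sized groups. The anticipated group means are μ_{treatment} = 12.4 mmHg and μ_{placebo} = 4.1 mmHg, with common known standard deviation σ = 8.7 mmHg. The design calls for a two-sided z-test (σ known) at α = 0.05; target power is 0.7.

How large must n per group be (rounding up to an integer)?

Standardized effect: d = |μ_{treatment} − μ_{placebo}| / σ = |12.4 − 4.1| / 8.7 = 0.9540
Set Φ(δ − 1.960) = 0.7; then δ − 1.960 = Φ⁻¹(0.7) = 0.524, giving δ = 2.484.
(For δ > 0 the lower-tail rejection region contributes negligibly to power, so the one-term inversion is standard.)
δ = d·√(n/2) ⇒ n = 2(δ/d)² = 2 × (2.484 / 0.9540)² = 13.56.
Rounding up, n = 14 per group.

n = 14 per group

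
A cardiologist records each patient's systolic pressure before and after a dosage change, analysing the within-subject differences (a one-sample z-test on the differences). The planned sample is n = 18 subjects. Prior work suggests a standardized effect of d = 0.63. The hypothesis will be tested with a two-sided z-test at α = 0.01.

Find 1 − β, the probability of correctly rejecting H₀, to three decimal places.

Noncentrality parameter: δ = d·√n = 0.63 × √18 = 2.6729
Critical value for a two-sided test at α = 0.01: z_{α/2} = 2.576.
Power = Φ(δ − 2.576) + Φ(−δ − 2.576) = Φ(0.097) + Φ(-5.249) = 0.5387 + 0.0000 = 0.5387.

Power ≈ 0.539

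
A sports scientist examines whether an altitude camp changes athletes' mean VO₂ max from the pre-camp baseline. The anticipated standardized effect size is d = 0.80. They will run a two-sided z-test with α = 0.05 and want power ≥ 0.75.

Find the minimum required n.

n = 11

Set Φ(δ − 1.960) = 0.75; then δ − 1.960 = Φ⁻¹(0.75) = 0.674, giving δ = 2.634.
(For δ > 0 the lower-tail rejection region contributes negligibly to power, so the one-term inversion is standard.)
δ = d·√n ⇒ n = (δ/d)² = (2.634 / 0.80)² = 10.84.
Rounding up, n = 11.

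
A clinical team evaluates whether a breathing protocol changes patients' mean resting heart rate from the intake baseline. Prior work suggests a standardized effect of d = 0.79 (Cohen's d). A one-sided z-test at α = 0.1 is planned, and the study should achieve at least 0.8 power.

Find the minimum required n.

For power 0.8 need Φ(δ − z_{0.1}) = 0.8, so δ = z_{0.1} + z_{0.20} = 1.282 + 0.842 = 2.123.
δ = d·√n ⇒ n = (δ/d)² = (2.123 / 0.79)² = 7.22.
Rounding up, n = 8.

n = 8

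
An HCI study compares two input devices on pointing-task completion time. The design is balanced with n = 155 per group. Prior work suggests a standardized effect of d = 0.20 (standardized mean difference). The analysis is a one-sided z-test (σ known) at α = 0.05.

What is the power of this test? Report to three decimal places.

Noncentrality parameter: δ = d·√(n/2) = 0.20 × √(155/2) = 1.7607
One-sided α = 0.05 → critical value z_{0.05} = 1.645.
Power = P(Z > 1.645 − δ) = Φ(0.116) = 0.5461.

Power ≈ 0.546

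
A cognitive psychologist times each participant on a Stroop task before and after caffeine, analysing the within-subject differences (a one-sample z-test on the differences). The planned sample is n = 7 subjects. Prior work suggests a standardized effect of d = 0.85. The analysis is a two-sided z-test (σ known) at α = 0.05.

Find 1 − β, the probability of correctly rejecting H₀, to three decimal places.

Power ≈ 0.614

Noncentrality parameter: δ = d·√n = 0.85 × √7 = 2.2489
Two-sided α = 0.05 → critical value z_{0.025} = 1.960.
Power = Φ(δ − 1.960) + Φ(−δ − 1.960) = Φ(0.289) + Φ(-4.209) = 0.6137 + 0.0000 = 0.6137.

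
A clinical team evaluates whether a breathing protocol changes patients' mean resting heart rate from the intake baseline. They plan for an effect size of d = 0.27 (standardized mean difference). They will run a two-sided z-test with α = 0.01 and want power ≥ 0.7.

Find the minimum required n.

n = 132

Set Φ(δ − 2.576) = 0.7; then δ − 2.576 = Φ⁻¹(0.7) = 0.524, giving δ = 3.100.
(Ignoring the negligible lower-tail rejection probability gives the usual closed-form inversion.)
δ = d·√n ⇒ n = (δ/d)² = (3.100 / 0.27)² = 131.84.
Rounding up, n = 132.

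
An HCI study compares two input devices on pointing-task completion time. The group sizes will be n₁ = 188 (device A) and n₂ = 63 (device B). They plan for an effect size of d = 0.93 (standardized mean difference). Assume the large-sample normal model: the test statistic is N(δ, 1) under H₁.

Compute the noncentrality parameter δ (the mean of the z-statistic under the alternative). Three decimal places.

The noncentrality parameter scales effect size by the design's sample-size factor: δ = d / √(1/n₁ + 1/n₂) = 0.93 / √(1/188 + 1/63) = 6.3884

δ ≈ 6.388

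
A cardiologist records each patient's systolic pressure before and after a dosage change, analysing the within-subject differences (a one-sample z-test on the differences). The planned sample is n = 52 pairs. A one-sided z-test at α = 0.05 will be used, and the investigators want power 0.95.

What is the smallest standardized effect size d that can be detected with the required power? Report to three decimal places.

d ≈ 0.456

Required noncentrality: δ = z_{0.05} + z_{0.05} = 1.645 + 1.645 = 3.290.
δ = d·√n ⇒ d = δ/√n = 3.290/√52 = 0.4562.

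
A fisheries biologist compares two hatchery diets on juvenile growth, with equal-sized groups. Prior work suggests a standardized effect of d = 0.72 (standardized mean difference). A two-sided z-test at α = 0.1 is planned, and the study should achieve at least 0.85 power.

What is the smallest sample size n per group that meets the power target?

Set Φ(δ − 1.645) = 0.85; then δ − 1.645 = Φ⁻¹(0.85) = 1.036, giving δ = 2.681.
(For δ > 0 the lower-tail rejection region contributes negligibly to power, so the one-term inversion is standard.)
δ = d·√(n/2) ⇒ n = 2(δ/d)² = 2 × (2.681 / 0.72)² = 27.74.
Round up to the next whole unit.

n = 28 per group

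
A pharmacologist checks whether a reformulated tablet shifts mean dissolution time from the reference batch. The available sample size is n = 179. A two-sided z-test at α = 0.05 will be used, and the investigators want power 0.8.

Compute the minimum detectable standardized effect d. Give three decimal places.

d ≈ 0.209

Required noncentrality: δ = z_{0.025} + z_{0.20} = 1.960 + 0.842 = 2.802.
(Lower-tail contribution to power is negligible for δ > 0.)
δ = d·√n ⇒ d = δ/√n = 2.802/√179 = 0.2094.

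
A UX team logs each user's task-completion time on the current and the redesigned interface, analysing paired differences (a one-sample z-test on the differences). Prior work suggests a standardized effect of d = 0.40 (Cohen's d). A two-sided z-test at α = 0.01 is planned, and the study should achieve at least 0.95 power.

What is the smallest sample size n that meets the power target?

Set Φ(δ − 2.576) = 0.95; then δ − 2.576 = Φ⁻¹(0.95) = 1.645, giving δ = 4.221.
(For δ > 0 the lower-tail rejection region contributes negligibly to power, so the one-term inversion is standard.)
δ = d·√n ⇒ n = (δ/d)² = (4.221 / 0.40)² = 111.34.
Rounding up, n = 112.

n = 112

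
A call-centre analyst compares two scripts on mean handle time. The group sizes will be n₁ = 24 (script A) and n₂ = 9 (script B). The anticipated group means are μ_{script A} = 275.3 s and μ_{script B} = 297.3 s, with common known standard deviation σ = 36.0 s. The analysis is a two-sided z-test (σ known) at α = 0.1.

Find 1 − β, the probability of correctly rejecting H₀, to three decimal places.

Standardized effect: d = |μ_{script A} − μ_{script B}| / σ = |275.3 − 297.3| / 36.0 = 0.6111
Noncentrality parameter: δ = d / √(1/n₁ + 1/n₂) = 0.6111 / √(1/24 + 1/9) = 1.5635
Two-sided α = 0.1 → critical value z_{0.05} = 1.645.
Power = Φ(δ − 1.645) + Φ(−δ − 1.645) = Φ(-0.081) + Φ(-3.208) = 0.4676 + 0.0007 = 0.4682.

Power ≈ 0.468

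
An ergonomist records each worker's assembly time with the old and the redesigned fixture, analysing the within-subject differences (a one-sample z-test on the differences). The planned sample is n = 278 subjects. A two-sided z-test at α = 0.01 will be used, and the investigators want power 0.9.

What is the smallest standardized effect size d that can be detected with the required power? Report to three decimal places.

d ≈ 0.231

Required noncentrality: δ = z_{0.005} + z_{0.10} = 2.576 + 1.282 = 3.857.
(The second rejection-region term Φ(−δ − z_{α/2}) is negligible and dropped.)
δ = d·√n ⇒ d = δ/√n = 3.857/√278 = 0.2314.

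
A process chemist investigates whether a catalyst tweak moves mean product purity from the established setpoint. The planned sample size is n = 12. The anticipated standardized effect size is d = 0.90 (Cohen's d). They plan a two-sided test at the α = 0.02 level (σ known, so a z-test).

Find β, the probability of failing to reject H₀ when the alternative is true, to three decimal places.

β ≈ 0.214

Noncentrality parameter: λ = d·√n = 0.90 × √12 = 3.1177
Critical value for a two-sided test at α = 0.02: z_{α/2} = 2.326.
Power = Φ(λ − 2.326) + Φ(−λ − 2.326) = Φ(0.791) + Φ(-5.444) = 0.7856 + 0.0000 = 0.7856.
Type II error: β = 1 − power = 1 − 0.7856 = 0.2144.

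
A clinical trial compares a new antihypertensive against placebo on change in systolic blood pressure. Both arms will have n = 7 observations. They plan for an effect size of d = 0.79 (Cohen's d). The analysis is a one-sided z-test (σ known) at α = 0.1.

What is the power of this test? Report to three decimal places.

Power ≈ 0.578

Noncentrality parameter: δ = d·√(n/2) = 0.79 × √(7/2) = 1.4780
Critical value for a one-sided test at α = 0.1: z_α = 1.282.
Power = P(Z > 1.282 − δ) = Φ(0.196) = 0.5779.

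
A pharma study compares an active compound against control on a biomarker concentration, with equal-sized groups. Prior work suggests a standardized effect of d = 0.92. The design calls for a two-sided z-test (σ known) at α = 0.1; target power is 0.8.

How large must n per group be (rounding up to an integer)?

For power 0.8 need Φ(δ − z_{0.05}) = 0.8, so δ = z_{0.05} + z_{0.20} = 1.645 + 0.842 = 2.486.
(The Φ(−δ − z_{α/2}) term is vanishingly small for δ > 0 and is dropped in the standard sample-size formula.)
δ = d·√(n/2) ⇒ n = 2(δ/d)² = 2 × (2.486 / 0.92)² = 14.61.
Rounding up, n = 15 per group.

n = 15 per group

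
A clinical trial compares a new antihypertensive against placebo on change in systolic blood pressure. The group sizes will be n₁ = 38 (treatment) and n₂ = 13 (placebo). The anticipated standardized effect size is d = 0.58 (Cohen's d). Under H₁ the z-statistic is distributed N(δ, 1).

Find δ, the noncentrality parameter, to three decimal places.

δ ≈ 1.805

The noncentrality parameter scales effect size by the design's sample-size factor: δ = d / √(1/n₁ + 1/n₂) = 0.58 / √(1/38 + 1/13) = 1.8051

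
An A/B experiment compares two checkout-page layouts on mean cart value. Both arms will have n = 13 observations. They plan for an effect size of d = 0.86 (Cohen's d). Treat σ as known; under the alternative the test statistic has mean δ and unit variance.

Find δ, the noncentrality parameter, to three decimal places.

δ ≈ 2.193

The noncentrality parameter scales effect size by the design's sample-size factor: δ = d·√(n/2) = 0.86 × √(13/2) = 2.1926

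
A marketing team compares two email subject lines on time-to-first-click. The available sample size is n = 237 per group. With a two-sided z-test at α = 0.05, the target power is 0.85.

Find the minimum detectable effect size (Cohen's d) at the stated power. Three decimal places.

d ≈ 0.275

Need Φ(δ − 1.960) = 0.85, so δ = 1.960 + 1.036 = 2.996.
(Lower-tail contribution to power is negligible for δ > 0.)
δ = d·√(n/2) ⇒ d = δ/√(n/2) = 2.996/√(237/2) = 0.2753.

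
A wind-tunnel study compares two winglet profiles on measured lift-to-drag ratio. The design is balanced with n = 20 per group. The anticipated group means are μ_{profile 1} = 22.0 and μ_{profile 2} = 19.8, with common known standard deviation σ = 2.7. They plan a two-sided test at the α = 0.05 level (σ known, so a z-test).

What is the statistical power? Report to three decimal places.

Standardized effect: d = |μ_{profile 1} − μ_{profile 2}| / σ = |22.0 − 19.8| / 2.7 = 0.8148
Noncentrality parameter: δ = d·√(n/2) = 0.8148 × √(20/2) = 2.5767
Critical value for a two-sided test at α = 0.05: z_{α/2} = 1.960.
Power = Φ(δ − 1.960) + Φ(−δ − 1.960) = Φ(0.617) + Φ(-4.537) = 0.7313 + 0.0000 = 0.7313.

Power ≈ 0.731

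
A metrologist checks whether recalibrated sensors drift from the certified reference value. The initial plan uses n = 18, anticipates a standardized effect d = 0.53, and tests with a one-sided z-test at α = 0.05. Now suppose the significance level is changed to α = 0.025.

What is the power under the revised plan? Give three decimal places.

δ = d·√n = 0.53 × √18 = 2.2486 (unchanged). New critical value: z_{0.025} = 1.960.
Revised power = P(Z > 1.960 − δ) = Φ(0.289) = 0.6136.

Power ≈ 0.614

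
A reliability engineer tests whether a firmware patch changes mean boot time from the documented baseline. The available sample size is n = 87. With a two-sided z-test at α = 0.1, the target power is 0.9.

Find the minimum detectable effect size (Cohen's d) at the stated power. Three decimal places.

Required noncentrality: δ = z_{0.05} + z_{0.10} = 1.645 + 1.282 = 2.926.
(Lower-tail contribution to power is negligible for δ > 0.)
δ = d·√n ⇒ d = δ/√n = 2.926/√87 = 0.3137.

d ≈ 0.314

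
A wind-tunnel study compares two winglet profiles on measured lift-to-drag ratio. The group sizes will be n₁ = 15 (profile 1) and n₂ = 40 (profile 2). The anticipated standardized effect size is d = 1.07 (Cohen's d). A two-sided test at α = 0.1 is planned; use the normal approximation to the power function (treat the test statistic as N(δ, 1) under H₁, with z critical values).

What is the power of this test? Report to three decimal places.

Power ≈ 0.971

Noncentrality parameter: δ = d / √(1/n₁ + 1/n₂) = 1.07 / √(1/15 + 1/40) = 3.5341
Two-sided α = 0.1 → critical value z_{0.05} = 1.645.
Power = Φ(δ − 1.645) + Φ(−δ − 1.645) = Φ(1.889) + Φ(-5.179) = 0.9706 + 0.0000 = 0.9706.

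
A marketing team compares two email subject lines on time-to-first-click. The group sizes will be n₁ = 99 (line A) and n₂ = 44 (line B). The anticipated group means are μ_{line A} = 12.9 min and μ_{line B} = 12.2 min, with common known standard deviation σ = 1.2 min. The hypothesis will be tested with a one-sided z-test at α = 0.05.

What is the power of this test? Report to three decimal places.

Power ≈ 0.942

Standardized effect: d = |μ_{line A} − μ_{line B}| / σ = |12.9 − 12.2| / 1.2 = 0.5833
Noncentrality parameter: δ = d / √(1/n₁ + 1/n₂) = 0.5833 / √(1/99 + 1/44) = 3.2195
Critical value for a one-sided test at α = 0.05: z_α = 1.645.
Power = P(Z > 1.645 − δ) = Φ(1.575) = 0.9423.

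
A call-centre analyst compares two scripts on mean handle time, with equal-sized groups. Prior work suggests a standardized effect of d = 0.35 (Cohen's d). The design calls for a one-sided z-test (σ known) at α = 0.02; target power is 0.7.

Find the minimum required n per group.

Set Φ(δ − 2.054) = 0.7; then δ − 2.054 = Φ⁻¹(0.7) = 0.524, giving δ = 2.578.
δ = d·√(n/2) ⇒ n = 2(δ/d)² = 2 × (2.578 / 0.35)² = 108.52.
Rounding up, n = 109 per group.

n = 109 per group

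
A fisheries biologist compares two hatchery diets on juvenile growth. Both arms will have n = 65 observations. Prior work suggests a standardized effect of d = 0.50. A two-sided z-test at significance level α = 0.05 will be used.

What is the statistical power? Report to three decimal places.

Noncentrality parameter: δ = d·√(n/2) = 0.50 × √(65/2) = 2.8504
Two-sided α = 0.05 → critical value z_{0.025} = 1.960.
Power = Φ(δ − 1.960) + Φ(−δ − 1.960) = Φ(0.890) + Φ(-4.810) = 0.8134 + 0.0000 = 0.8134.

Power ≈ 0.813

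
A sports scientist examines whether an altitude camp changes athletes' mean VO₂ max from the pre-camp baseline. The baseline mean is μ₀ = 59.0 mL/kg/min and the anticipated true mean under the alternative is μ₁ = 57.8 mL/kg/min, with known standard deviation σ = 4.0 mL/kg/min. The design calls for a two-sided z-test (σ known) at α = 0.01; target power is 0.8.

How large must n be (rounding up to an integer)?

n = 130

Standardized effect: d = |μ₁ − μ₀| / σ = |57.8 − 59.0| / 4.0 = 0.3000
For power 0.8 need Φ(δ − z_{0.005}) = 0.8, so δ = z_{0.005} + z_{0.20} = 2.576 + 0.842 = 3.417.
(Ignoring the negligible lower-tail rejection probability gives the usual closed-form inversion.)
δ = d·√n ⇒ n = (δ/d)² = (3.417 / 0.3000)² = 129.77.
Rounding up, n = 130.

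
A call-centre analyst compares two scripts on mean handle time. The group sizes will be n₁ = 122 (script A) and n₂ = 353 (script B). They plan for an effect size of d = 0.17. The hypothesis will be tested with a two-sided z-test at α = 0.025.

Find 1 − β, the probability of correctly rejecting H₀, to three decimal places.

Noncentrality parameter: δ = d / √(1/n₁ + 1/n₂) = 0.17 / √(1/122 + 1/353) = 1.6187
Critical value for a two-sided test at α = 0.025: z_{α/2} = 2.241.
Power = Φ(δ − 2.241) + Φ(−δ − 2.241) = Φ(-0.623) + Φ(-3.860) = 0.2667 + 0.0001 = 0.2668.

Power ≈ 0.267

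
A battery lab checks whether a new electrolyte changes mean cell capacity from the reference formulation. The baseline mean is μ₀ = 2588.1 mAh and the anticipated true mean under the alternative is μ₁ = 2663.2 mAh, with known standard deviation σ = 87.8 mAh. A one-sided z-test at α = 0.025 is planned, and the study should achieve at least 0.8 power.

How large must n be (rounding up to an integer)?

Standardized effect: d = |μ₁ − μ₀| / σ = |2663.2 − 2588.1| / 87.8 = 0.8554
For power 0.8 need Φ(δ − z_{0.025}) = 0.8, so δ = z_{0.025} + z_{0.20} = 1.960 + 0.842 = 2.802.
δ = d·√n ⇒ n = (δ/d)² = (2.802 / 0.8554)² = 10.73.
Rounding up, n = 11.

n = 11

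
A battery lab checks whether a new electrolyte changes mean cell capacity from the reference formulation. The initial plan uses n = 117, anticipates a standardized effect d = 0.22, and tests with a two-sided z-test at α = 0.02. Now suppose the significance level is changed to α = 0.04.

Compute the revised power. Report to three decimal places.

Power ≈ 0.628

δ = d·√n = 0.22 × √117 = 2.3797 (unchanged). New critical value: z_{0.02} = 2.054.
Revised power = Φ(δ − 2.054) + Φ(−δ − 2.054) = Φ(0.326) + Φ(-4.433) = 0.6278 + 0.0000 = 0.6278.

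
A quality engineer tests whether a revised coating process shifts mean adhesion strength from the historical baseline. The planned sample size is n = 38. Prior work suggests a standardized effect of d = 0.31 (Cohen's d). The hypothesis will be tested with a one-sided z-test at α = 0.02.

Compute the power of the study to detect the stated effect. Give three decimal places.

Power ≈ 0.443

Noncentrality parameter: δ = d·√n = 0.31 × √38 = 1.9110
One-sided α = 0.02 → critical value z_{0.02} = 2.054.
Power = P(Z > 2.054 − δ) = Φ(-0.143) = 0.4432.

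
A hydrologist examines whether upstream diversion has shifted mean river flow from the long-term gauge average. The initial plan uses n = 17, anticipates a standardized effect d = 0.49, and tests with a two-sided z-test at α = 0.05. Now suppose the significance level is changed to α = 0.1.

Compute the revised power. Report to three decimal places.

Power ≈ 0.646

δ = d·√n = 0.49 × √17 = 2.0203 (unchanged). New critical value: z_{0.05} = 1.645.
Revised power = Φ(δ − 1.645) + Φ(−δ − 1.645) = Φ(0.375) + Φ(-3.665) = 0.6463 + 0.0001 = 0.6465.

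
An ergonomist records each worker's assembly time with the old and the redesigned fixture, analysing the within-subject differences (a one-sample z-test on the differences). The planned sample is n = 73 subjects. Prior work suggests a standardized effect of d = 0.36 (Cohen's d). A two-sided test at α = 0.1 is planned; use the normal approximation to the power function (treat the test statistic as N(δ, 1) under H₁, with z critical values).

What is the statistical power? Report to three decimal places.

Power ≈ 0.924

Noncentrality parameter: δ = d·√n = 0.36 × √73 = 3.0758
Critical value for a two-sided test at α = 0.1: z_{α/2} = 1.645.
Power = Φ(δ − 1.645) + Φ(−δ − 1.645) = Φ(1.431) + Φ(-4.721) = 0.9238 + 0.0000 = 0.9238.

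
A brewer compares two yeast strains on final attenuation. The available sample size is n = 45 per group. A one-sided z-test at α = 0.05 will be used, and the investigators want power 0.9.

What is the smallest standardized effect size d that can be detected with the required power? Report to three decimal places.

Need Φ(δ − 1.645) = 0.9, so δ = 1.645 + 1.282 = 2.926.
δ = d·√(n/2) ⇒ d = δ/√(n/2) = 2.926/√(45/2) = 0.6169.

d ≈ 0.617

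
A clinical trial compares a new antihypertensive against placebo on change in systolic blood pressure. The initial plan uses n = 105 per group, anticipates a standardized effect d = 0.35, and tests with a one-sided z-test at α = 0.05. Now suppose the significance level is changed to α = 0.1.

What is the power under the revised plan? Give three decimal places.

Power ≈ 0.895

δ = d·√(n/2) = 0.35 × √(105/2) = 2.5360 (unchanged). New critical value: z_{0.1} = 1.282.
Revised power = Φ(δ − 1.282) = Φ(1.254) = 0.8952.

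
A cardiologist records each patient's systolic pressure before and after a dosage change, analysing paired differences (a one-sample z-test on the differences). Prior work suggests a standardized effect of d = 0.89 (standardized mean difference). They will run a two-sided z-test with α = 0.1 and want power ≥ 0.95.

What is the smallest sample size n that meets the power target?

n = 14

For power 0.95 need Φ(δ − z_{0.05}) = 0.95, so δ = z_{0.05} + z_{0.05} = 1.645 + 1.645 = 3.290.
(The Φ(−δ − z_{α/2}) term is vanishingly small for δ > 0 and is dropped in the standard sample-size formula.)
δ = d·√n ⇒ n = (δ/d)² = (3.290 / 0.89)² = 13.66.
Round up to the next whole unit.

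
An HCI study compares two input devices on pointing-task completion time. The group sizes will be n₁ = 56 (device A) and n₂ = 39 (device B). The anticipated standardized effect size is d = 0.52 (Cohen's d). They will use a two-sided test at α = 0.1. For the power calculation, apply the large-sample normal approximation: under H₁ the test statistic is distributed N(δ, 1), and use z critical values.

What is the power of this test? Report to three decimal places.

Power ≈ 0.802

Noncentrality parameter: δ = d / √(1/n₁ + 1/n₂) = 0.52 / √(1/56 + 1/39) = 2.4933
Critical value for a two-sided test at α = 0.1: z_{α/2} = 1.645.
Power = Φ(δ − 1.645) + Φ(−δ − 1.645) = Φ(0.848) + Φ(-4.138) = 0.8019 + 0.0000 = 0.8019.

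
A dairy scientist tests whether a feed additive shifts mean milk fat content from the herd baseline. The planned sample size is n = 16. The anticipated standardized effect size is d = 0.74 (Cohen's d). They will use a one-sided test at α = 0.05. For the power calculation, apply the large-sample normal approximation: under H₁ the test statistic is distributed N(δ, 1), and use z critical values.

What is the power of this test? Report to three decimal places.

Power ≈ 0.906

Noncentrality parameter: δ = d·√n = 0.74 × √16 = 2.9600
One-sided α = 0.05 → critical value z_{0.05} = 1.645.
Power = Φ(δ − 1.645) = Φ(1.315) = 0.9058.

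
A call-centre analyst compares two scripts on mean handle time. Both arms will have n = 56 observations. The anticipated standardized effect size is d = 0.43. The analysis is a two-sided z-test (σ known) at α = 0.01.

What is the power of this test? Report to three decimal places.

Noncentrality parameter: δ = d·√(n/2) = 0.43 × √(56/2) = 2.2753
Two-sided α = 0.01 → critical value z_{0.005} = 2.576.
Power = Φ(δ − 2.576) + Φ(−δ − 2.576) = Φ(-0.300) + Φ(-4.851) = 0.3819 + 0.0000 = 0.3819.

Power ≈ 0.382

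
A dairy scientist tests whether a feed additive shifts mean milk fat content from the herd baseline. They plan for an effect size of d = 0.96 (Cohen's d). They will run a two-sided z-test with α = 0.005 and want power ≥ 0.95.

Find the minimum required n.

n = 22

For power 0.95 need Φ(δ − z_{0.0025}) = 0.95, so δ = z_{0.0025} + z_{0.05} = 2.807 + 1.645 = 4.452.
(Ignoring the negligible lower-tail rejection probability gives the usual closed-form inversion.)
δ = d·√n ⇒ n = (δ/d)² = (4.452 / 0.96)² = 21.51.
Round up to the next whole unit.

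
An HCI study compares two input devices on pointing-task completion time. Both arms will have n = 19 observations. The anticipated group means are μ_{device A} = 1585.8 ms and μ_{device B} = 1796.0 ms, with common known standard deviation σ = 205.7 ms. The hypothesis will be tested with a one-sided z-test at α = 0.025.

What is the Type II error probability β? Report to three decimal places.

β ≈ 0.117

Standardized effect: d = |μ_{device A} − μ_{device B}| / σ = |1585.8 − 1796.0| / 205.7 = 1.0219
Noncentrality parameter: δ = d·√(n/2) = 1.0219 × √(19/2) = 3.1496
One-sided α = 0.025 → critical value z_{0.025} = 1.960.
Power = Φ(δ − 1.960) = Φ(1.190) = 0.8829.
Type II error: β = 1 − power = 1 − 0.8829 = 0.1171.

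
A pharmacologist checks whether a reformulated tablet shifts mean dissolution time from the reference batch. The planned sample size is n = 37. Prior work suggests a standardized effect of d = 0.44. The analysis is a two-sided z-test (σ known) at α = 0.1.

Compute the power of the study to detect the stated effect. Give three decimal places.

Noncentrality parameter: δ = d·√n = 0.44 × √37 = 2.6764
Critical value for a two-sided test at α = 0.1: z_{α/2} = 1.645.
Power = Φ(δ − 1.645) + Φ(−δ − 1.645) = Φ(1.032) + Φ(-4.321) = 0.8489 + 0.0000 = 0.8489.

Power ≈ 0.849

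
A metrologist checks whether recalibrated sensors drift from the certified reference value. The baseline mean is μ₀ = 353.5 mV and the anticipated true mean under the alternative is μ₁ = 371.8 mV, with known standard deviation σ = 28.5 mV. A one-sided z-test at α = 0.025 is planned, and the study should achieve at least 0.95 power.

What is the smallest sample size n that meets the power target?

Standardized effect: d = |μ₁ − μ₀| / σ = |371.8 − 353.5| / 28.5 = 0.6421
For power 0.95 need Φ(δ − z_{0.025}) = 0.95, so δ = z_{0.025} + z_{0.05} = 1.960 + 1.645 = 3.605.
δ = d·√n ⇒ n = (δ/d)² = (3.605 / 0.6421)² = 31.52.
Round up to the next whole unit.

n = 32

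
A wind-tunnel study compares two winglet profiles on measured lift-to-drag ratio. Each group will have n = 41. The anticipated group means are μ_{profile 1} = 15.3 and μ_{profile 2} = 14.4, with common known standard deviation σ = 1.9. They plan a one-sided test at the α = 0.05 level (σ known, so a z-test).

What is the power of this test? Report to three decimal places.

Standardized effect: d = |μ_{profile 1} − μ_{profile 2}| / σ = |15.3 − 14.4| / 1.9 = 0.4737
Noncentrality parameter: δ = d·√(n/2) = 0.4737 × √(41/2) = 2.1447
Critical value for a one-sided test at α = 0.05: z_α = 1.645.
Power = P(Z > 1.645 − δ) = Φ(0.500) = 0.6914.

Power ≈ 0.691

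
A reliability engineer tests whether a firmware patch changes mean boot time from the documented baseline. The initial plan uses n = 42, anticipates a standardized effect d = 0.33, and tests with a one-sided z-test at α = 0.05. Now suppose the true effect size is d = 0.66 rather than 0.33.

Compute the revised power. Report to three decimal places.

Power ≈ 0.996

With d = 0.66: δ = d·√n = 0.66 × √42 = 4.2773. Critical value z_{0.05} = 1.645.
Revised power = P(Z > 1.645 − δ) = Φ(2.632) = 0.9958.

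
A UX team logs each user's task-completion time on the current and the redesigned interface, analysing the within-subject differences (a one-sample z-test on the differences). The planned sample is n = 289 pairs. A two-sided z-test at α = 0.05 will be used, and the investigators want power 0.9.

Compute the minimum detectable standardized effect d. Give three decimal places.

d ≈ 0.191

Required noncentrality: δ = z_{0.025} + z_{0.10} = 1.960 + 1.282 = 3.242.
(The second rejection-region term Φ(−δ − z_{α/2}) is negligible and dropped.)
δ = d·√n ⇒ d = δ/√n = 3.242/√289 = 0.1907.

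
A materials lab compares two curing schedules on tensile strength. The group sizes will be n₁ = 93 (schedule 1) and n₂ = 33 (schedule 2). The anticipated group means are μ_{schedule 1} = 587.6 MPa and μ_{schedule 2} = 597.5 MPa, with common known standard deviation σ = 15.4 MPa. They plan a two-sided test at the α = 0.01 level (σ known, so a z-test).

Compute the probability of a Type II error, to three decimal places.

β ≈ 0.275

Standardized effect: d = |μ_{schedule 1} − μ_{schedule 2}| / σ = |587.6 − 597.5| / 15.4 = 0.6429
Noncentrality parameter: δ = d / √(1/n₁ + 1/n₂) = 0.6429 / √(1/93 + 1/33) = 3.1727
Two-sided α = 0.01 → critical value z_{0.005} = 2.576.
Power = Φ(δ − 2.576) + Φ(−δ − 2.576) = Φ(0.597) + Φ(-5.749) = 0.7247 + 0.0000 = 0.7247.
Type II error: β = 1 − power = 1 − 0.7247 = 0.2753.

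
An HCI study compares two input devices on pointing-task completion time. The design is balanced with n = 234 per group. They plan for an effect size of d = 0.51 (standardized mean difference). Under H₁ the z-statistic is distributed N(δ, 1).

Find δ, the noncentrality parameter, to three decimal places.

The noncentrality parameter scales effect size by the design's sample-size factor: δ = d·√(n/2) = 0.51 × √(234/2) = 5.5165

δ ≈ 5.516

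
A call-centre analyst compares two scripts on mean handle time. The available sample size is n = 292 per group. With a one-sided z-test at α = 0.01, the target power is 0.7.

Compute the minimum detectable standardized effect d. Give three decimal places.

Required noncentrality: δ = z_{0.01} + z_{0.30} = 2.326 + 0.524 = 2.851.
δ = d·√(n/2) ⇒ d = δ/√(n/2) = 2.851/√(292/2) = 0.2359.

d ≈ 0.236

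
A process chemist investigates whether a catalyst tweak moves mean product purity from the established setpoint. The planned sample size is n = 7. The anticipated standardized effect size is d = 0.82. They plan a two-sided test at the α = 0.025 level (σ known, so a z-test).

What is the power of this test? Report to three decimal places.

Power ≈ 0.471

Noncentrality parameter: δ = d·√n = 0.82 × √7 = 2.1695
Critical value for a two-sided test at α = 0.025: z_{α/2} = 2.241.
Power = Φ(δ − 2.241) + Φ(−δ − 2.241) = Φ(-0.072) + Φ(-4.411) = 0.4713 + 0.0000 = 0.4714.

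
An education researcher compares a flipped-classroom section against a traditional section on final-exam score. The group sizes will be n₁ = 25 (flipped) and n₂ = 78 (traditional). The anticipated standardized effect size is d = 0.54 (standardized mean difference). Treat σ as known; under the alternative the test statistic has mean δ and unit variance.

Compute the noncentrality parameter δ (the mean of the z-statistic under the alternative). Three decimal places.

The noncentrality parameter scales effect size by the design's sample-size factor: δ = d / √(1/n₁ + 1/n₂) = 0.54 / √(1/25 + 1/78) = 2.3496

δ ≈ 2.350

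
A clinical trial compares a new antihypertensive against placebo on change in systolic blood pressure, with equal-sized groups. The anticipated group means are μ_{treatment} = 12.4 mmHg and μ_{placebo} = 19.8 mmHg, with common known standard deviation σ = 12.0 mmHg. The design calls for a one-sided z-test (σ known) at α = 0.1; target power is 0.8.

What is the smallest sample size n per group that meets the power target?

Standardized effect: d = |μ_{treatment} − μ_{placebo}| / σ = |12.4 − 19.8| / 12.0 = 0.6167
For power 0.8 need Φ(δ − z_{0.1}) = 0.8, so δ = z_{0.1} + z_{0.20} = 1.282 + 0.842 = 2.123.
δ = d·√(n/2) ⇒ n = 2(δ/d)² = 2 × (2.123 / 0.6167)² = 23.71.
Rounding up, n = 24 per group.

n = 24 per group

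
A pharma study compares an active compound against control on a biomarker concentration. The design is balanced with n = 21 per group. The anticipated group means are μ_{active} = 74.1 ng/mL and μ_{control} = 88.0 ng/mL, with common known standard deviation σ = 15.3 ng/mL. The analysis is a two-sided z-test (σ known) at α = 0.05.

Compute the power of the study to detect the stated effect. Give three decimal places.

Power ≈ 0.837

Standardized effect: d = |μ_{active} − μ_{control}| / σ = |74.1 − 88.0| / 15.3 = 0.9085
Noncentrality parameter: δ = d·√(n/2) = 0.9085 × √(21/2) = 2.9439
Two-sided α = 0.05 → critical value z_{0.025} = 1.960.
Power = Φ(δ − 1.960) + Φ(−δ − 1.960) = Φ(0.984) + Φ(-4.904) = 0.8374 + 0.0000 = 0.8374.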